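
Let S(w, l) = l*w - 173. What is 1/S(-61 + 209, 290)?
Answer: 1/42747 ≈ 2.3393e-5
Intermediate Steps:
S(w, l) = -173 + l*w
1/S(-61 + 209, 290) = 1/(-173 + 290*(-61 + 209)) = 1/(-173 + 290*148) = 1/(-173 + 42920) = 1/42747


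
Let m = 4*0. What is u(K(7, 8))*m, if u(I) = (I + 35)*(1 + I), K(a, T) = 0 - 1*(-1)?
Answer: 0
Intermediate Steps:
K(a, T) = 1 (K(a, T) = 0 + 1 = 1)
m = 0
u(I) = (1 + I)*(35 + I) (u(I) = (35 + I)*(1 + I) = (1 + I)*(35 + I))
u(K(7, 8))*m = (35 + 1² + 36*1)*0 = (35 + 1 + 36)*0 = 72*0 = 0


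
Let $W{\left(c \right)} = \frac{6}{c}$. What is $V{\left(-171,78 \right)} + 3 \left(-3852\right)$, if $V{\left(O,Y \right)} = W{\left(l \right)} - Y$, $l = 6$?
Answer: $-11633$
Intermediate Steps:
$V{\left(O,Y \right)} = 1 - Y$ ($V{\left(O,Y \right)} = \frac{6}{6} - Y = 6 \cdot \frac{1}{6} - Y = 1 - Y$)
$V{\left(-171,78 \right)} + 3 \left(-3852\right) = \left(1 - 78\right) + 3 \left(-3852\right) = \left(1 - 78\right) - 11556 = -77 - 11556 = -11633$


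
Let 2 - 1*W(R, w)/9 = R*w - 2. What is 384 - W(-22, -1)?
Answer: 546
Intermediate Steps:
W(R, w) = 36 - 9*R*w (W(R, w) = 18 - 9*(R*w - 2) = 18 - 9*(-2 + R*w) = 18 + (18 - 9*R*w) = 36 - 9*R*w)
384 - W(-22, -1) = 384 - (36 - 9*(-22)*(-1)) = 384 - (36 - 198) = 384 - 1*(-162) = 384 + 162 = 546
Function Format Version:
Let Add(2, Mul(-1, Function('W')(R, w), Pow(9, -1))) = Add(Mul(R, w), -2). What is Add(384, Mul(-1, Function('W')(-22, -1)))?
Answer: 546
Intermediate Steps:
Function('W')(R, w) = Add(36, Mul(-9, R, w)) (Function('W')(R, w) = Add(18, Mul(-9, Add(Mul(R, w), -2))) = Add(18, Mul(-9, Add(-2, Mul(R, w)))) = Add(18, Add(18, Mul(-9, R, w))) = Add(36, Mul(-9, R, w)))
Add(384, Mul(-1, Function('W')(-22, -1))) = Add(384, Mul(-1, Add(36, Mul(-9, -22, -1)))) = Add(384, Mul(-1, Add(36, -198))) = Add(384, Mul(-1, -162)) = Add(384, 162) = 546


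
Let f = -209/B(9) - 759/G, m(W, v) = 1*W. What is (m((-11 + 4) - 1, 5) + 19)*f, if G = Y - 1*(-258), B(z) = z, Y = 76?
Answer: -843007/3006 ≈ -280.44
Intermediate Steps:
m(W, v) = W
G = 334 (G = 76 - 1*(-258) = 76 + 258 = 334)
f = -76637/3006 (f = -209/9 - 759/334 = -76637/3006 ≈ -25.495)
(m((-11 + 4) - 1, 5) + 19)*f = (((-11 + 4) - 1) + 19)*(-76637/3006) = ((-7 - 1) + 19)*(-76637/3006) = (-8 + 19)*(-76637/3006) = 11*(-76637/3006) = -843007/3006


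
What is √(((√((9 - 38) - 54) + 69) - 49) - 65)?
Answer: √(-45 + I*√83) ≈ 0.67563 + 6.7421*I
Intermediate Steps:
√(((√((9 - 38) - 54) + 69) - 49) - 65) = √(((√(-29 - 54) + 69) - 49) - 65) = √(((√(-83) + 69) - 49) - 65) = √(((I*√83 + 69) - 49) - 65) = √(((69 + I*√83) - 49) - 65) = √((20 + I*√83) - 65) = √(-45 + I*√83)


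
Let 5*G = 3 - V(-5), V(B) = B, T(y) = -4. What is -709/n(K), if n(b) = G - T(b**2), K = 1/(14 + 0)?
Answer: -3545/28 ≈ -126.61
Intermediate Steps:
K = 1/14 ≈ 0.071429
G = 8/5 (G = (3 - 1*(-5))/5 = (3 + 5)/5 = (1/5)*8 = 8/5 ≈ 1.6000)
n(b) = 28/5 (n(b) = 8/5 - 1*(-4) = 8/5 + 4 = 28/5)
-709/n(K) = -709/28/5 = -709*5/28 = -3545/28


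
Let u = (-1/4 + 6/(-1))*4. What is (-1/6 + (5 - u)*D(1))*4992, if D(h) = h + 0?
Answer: 148928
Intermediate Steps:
D(h) = h
u = -25 (u = (-1*1/4 + 6*(-1))*4 = (-1/4 - 6)*4 = -25/4*4 = -25)
(-1/6 + (5 - u)*D(1))*4992 = (-1/6 + (5 - 1*(-25))*1)*4992 = (-1*1/6 + (5 + 25)*1)*4992 = (-1/6 + 30*1)*4992 = (-1/6 + 30)*4992 = (179/6)*4992 = 148928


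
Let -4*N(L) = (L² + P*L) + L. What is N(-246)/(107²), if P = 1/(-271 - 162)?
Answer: -6524289/4957417 ≈ -1.3161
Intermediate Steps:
P = -1/433 (P = 1/(-433) = -1/433 ≈ -0.0023095)
N(L) = -108*L/433 - L²/4 (N(L) = -((L² - L/433) + L)/4 = -(L² + 432*L/433)/4 = -108*L/433 - L²/4)
N(-246)/(107²) = (-1/1732*(-246)*(432 + 433*(-246)))/(107²) = -1/1732*(-246)*(432 - 106518)/11449 = -1/1732*(-246)*(-106086)*(1/11449) = -6524289/433*1/11449 = -6524289/4957417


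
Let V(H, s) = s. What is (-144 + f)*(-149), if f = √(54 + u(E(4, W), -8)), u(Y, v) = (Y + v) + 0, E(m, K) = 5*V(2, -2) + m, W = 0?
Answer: 21456 - 298*√10 ≈ 20514.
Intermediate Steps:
E(m, K) = -10 + m (E(m, K) = 5*(-2) + m = -10 + m)
u(Y, v) = Y + v
f = 2*√10 (f = √(54 + ((-10 + 4) - 8)) = √(54 + (-6 - 8)) = √(54 - 14) = √40 = 2*√10 ≈ 6.3246)
(-144 + f)*(-149) = (-144 + 2*√10)*(-149) = 21456 - 298*√10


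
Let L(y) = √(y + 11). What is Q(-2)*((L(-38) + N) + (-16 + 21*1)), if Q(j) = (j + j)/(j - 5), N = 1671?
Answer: 6704/7 + 12*I*√3/7 ≈ 957.71 + 2.9692*I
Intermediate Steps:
Q(j) = 2*j/(-5 + j) (Q(j) = (2*j)/(-5 + j) = 2*j/(-5 + j))
L(y) = √(11 + y)
Q(-2)*((L(-38) + N) + (-16 + 21*1)) = (2*(-2)/(-5 - 2))*((√(11 - 38) + 1671) + (-16 + 21*1)) = (2*(-2)/(-7))*((√(-27) + 1671) + (-16 + 21)) = (2*(-2)*(-⅐))*((3*I*√3 + 1671) + 5) = 4*((1671 + 3*I*√3) + 5)/7 = 4*(1676 + 3*I*√3)/7 = 6704/7 + 12*I*√3/7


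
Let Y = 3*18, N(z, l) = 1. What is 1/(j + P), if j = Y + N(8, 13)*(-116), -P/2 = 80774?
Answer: -1/161610 ≈ -6.1877e-6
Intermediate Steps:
Y = 54
P = -161548 (P = -2*80774 = -161548)
j = -62 (j = 54 + 1*(-116) = 54 - 116 = -62)
1/(j + P) = 1/(-62 - 161548) = 1/(-161610) = -1/161610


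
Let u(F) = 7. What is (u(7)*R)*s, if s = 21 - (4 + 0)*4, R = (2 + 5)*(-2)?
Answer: -490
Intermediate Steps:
R = -14 (R = 7*(-2) = -14)
s = 5 (s = 21 - 4*4 = 21 - 1*16 = 21 - 16 = 5)
(u(7)*R)*s = (7*(-14))*5 = -98*5 = -490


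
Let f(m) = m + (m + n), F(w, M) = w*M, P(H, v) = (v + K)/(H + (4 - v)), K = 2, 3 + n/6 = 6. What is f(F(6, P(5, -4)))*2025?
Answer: 425250/13 ≈ 32712.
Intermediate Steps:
n = 18 (n = -18 + 6*6 = -18 + 36 = 18)
P(H, v) = (2 + v)/(4 + H - v) (P(H, v) = (v + 2)/(H + (4 - v)) = (2 + v)/(4 + H - v))
F(w, M) = M*w
f(m) = 18 + 2*m (f(m) = m + (m + 18) = m + (18 + m) = 18 + 2*m)
f(F(6, P(5, -4)))*2025 = (18 + 2*(((2 - 4)/(4 + 5 - 1*(-4)))*6))*2025 = (18 + 2*((-2/(4 + 5 + 4))*6))*2025 = (18 + 2*((-2/13)*6))*2025 = (18 + 2*(((1/13)*(-2))*6))*2025 = (18 + 2*(-2/13*6))*2025 = (18 + 2*(-12/13))*2025 = (18 - 24/13)*2025 = (210/13)*2025 = 425250/13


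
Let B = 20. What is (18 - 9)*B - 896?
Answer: -716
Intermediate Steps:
(18 - 9)*B - 896 = (18 - 9)*20 - 896 = 9*20 - 896 = 180 - 896 = -716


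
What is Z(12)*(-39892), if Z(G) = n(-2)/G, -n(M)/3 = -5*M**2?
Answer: -199460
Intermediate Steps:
n(M) = 15*M**2 (n(M) = -(-15)*M**2 = 15*M**2)
Z(G) = 60/G (Z(G) = (15*(-2)**2)/G = (15*4)/G = 60/G)
Z(12)*(-39892) = (60/12)*(-39892) = (60*(1/12))*(-39892) = 5*(-39892) = -199460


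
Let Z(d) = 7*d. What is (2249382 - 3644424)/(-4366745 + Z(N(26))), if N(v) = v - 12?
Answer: 465014/1455549 ≈ 0.31948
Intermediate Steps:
N(v) = -12 + v
(2249382 - 3644424)/(-4366745 + Z(N(26))) = (2249382 - 3644424)/(-4366745 + 7*(-12 + 26)) = -1395042/(-4366745 + 7*14) = -1395042/(-4366745 + 98) = -1395042/(-4366647) = -1395042*(-1/4366647) = 465014/1455549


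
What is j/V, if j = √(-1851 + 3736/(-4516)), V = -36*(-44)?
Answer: I*√2360414977/1788336 ≈ 0.027167*I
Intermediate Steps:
V = 1584
j = I*√2360414977/1129 (j = √(-1851 + 3736*(-1/4516)) = √(-1851 - 934/1129) = √(-2090713/1129) = I*√2360414977/1129 ≈ 43.033*I)
j/V = (I*√2360414977/1129)/1584 = (I*√2360414977/1129)*(1/1584) = I*√2360414977/1788336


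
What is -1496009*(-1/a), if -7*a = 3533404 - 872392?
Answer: -10472063/2661012 ≈ -3.9354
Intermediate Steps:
a = -2661012/7 (a = -(3533404 - 872392)/7 = -⅐*2661012 = -2661012/7 ≈ -3.8014e+5)
-1496009*(-1/a) = -1496009/((-1*(-2661012/7))) = -1496009/2661012/7 = -1496009*7/2661012 = -10472063/2661012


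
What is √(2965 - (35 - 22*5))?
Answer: 4*√190 ≈ 55.136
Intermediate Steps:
√(2965 - (35 - 22*5)) = √(2965 - (35 - 110)) = √(2965 - 1*(-75)) = √(2965 + 75) = √3040 = 4*√190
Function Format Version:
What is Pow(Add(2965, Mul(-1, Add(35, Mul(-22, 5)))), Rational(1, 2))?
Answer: Mul(4, Pow(190, Rational(1, 2))) ≈ 55.136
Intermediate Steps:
Pow(Add(2965, Mul(-1, Add(35, Mul(-22, 5)))), Rational(1, 2)) = Pow(Add(2965, Mul(-1, Add(35, -110))), Rational(1, 2)) = Pow(Add(2965, Mul(-1, -75)), Rational(1, 2)) = Pow(Add(2965, 75), Rational(1, 2)) = Pow(3040, Rational(1, 2)) = Mul(4, Pow(190, Rational(1, 2)))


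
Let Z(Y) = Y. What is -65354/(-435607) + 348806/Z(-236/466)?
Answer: -17701278199807/25700813 ≈ -6.8874e+5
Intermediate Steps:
-65354/(-435607) + 348806/Z(-236/466) = -65354/(-435607) + 348806/((-236/466)) = -65354*(-1/435607) + 348806/((-236*1/466)) = 65354/435607 + 348806/(-118/233) = 65354/435607 + 348806*(-233/118) = 65354/435607 - 40635899/59 = -17701278199807/25700813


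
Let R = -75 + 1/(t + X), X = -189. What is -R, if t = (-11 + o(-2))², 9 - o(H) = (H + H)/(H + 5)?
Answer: 127284/1697 ≈ 75.005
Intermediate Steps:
o(H) = 9 - 2*H/(5 + H) (o(H) = 9 - (H + H)/(H + 5) = 9 - 2*H/(5 + H))
t = 4/9 (t = (-11 + (45 + 7*(-2))/(5 - 2))² = (-11 + (45 - 14)/3)² = (-11 + (⅓)*31)² = (-11 + 31/3)² = (-⅔)² = 4/9 ≈ 0.44444)
R = -127284/1697 (R = -75 + 1/(4/9 - 189) = -75 + 1/(-1697/9) = -75 - 9/1697 = -127284/1697 ≈ -75.005)
-R = -1*(-127284/1697) = 127284/1697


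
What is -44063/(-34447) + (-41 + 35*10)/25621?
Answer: 1139582246/882566587 ≈ 1.2912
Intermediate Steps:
-44063/(-34447) + (-41 + 35*10)/25621 = -44063*(-1/34447) + (-41 + 350)*(1/25621) = 44063/34447 + 309*(1/25621) = 44063/34447 + 309/25621 = 1139582246/882566587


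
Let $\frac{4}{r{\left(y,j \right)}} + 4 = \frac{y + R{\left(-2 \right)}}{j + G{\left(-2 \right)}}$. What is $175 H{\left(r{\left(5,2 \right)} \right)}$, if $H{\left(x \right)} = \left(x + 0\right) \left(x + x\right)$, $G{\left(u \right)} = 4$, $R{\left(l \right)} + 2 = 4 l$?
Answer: $\frac{201600}{841} \approx 239.71$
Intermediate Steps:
$R{\left(l \right)} = -2 + 4 l$
$r{\left(y,j \right)} = \frac{4}{-4 + \frac{-10 + y}{4 + j}}$ ($r{\left(y,j \right)} = \frac{4}{-4 + \frac{y + \left(-2 + 4 \left(-2\right)\right)}{j + 4}} = \frac{4}{-4 + \frac{y - 10}{4 + j}} = \frac{4}{-4 + \frac{-10 + y}{4 + j}}$)
$H{\left(x \right)} = 2 x^{2}$ ($H{\left(x \right)} = x 2 x = 2 x^{2}$)
$175 H{\left(r{\left(5,2 \right)} \right)} = 175 \cdot 2 \left(\frac{4 \left(4 + 2\right)}{-26 + 5 - 8}\right)^{2} = 175 \cdot 2 \left(4 \frac{1}{-26 + 5 - 8} \cdot 6\right)^{2} = 175 \cdot 2 \left(4 \frac{1}{-29} \cdot 6\right)^{2} = 175 \cdot 2 \left(4 \left(- \frac{1}{29}\right) 6\right)^{2} = 175 \cdot 2 \left(- \frac{24}{29}\right)^{2} = 175 \cdot 2 \cdot \frac{576}{841} = 175 \cdot \frac{1152}{841} = \frac{201600}{841}$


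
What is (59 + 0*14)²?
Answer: 3481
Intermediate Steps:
(59 + 0*14)² = (59 + 0)² = 59² = 3481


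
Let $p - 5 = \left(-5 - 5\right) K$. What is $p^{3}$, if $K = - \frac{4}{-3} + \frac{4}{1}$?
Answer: $- \frac{3048625}{27} \approx -1.1291 \cdot 10^{5}$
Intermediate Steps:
$K = \frac{16}{3}$ ($K = \left(-4\right) \left(- \frac{1}{3}\right) + 4 \cdot 1 = \frac{4}{3} + 4 = \frac{16}{3} \approx 5.3333$)
$p = - \frac{145}{3}$ ($p = 5 + \left(-5 - 5\right) \frac{16}{3} = 5 - \frac{160}{3} = - \frac{145}{3} \approx -48.333$)
$p^{3} = \left(- \frac{145}{3}\right)^{3} = - \frac{3048625}{27}$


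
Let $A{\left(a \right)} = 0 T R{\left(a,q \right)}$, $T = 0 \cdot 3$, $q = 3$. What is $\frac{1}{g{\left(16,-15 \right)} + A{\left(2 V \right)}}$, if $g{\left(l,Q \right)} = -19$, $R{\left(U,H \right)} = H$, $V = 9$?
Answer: $- \frac{1}{19} \approx -0.052632$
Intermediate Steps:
$T = 0$
$A{\left(a \right)} = 0$ ($A{\left(a \right)} = 0 \cdot 0 \cdot 3 = 0 \cdot 3 = 0$)
$\frac{1}{g{\left(16,-15 \right)} + A{\left(2 V \right)}} = \frac{1}{-19 + 0} = \frac{1}{-19} = - \frac{1}{19}$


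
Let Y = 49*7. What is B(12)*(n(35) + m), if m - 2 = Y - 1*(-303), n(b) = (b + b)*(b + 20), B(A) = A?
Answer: 53976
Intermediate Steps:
n(b) = 2*b*(20 + b) (n(b) = (2*b)*(20 + b) = 2*b*(20 + b))
Y = 343
m = 648 (m = 2 + (343 - 1*(-303)) = 2 + (343 + 303) = 2 + 646 = 648)
B(12)*(n(35) + m) = 12*(2*35*(20 + 35) + 648) = 12*(2*35*55 + 648) = 12*(3850 + 648) = 12*4498 = 53976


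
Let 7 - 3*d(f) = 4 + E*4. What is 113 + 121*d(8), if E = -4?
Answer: 2638/3 ≈ 879.33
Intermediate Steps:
d(f) = 19/3 (d(f) = 7/3 - (4 - 4*4)/3 = 7/3 - (4 - 16)/3 = 7/3 - 1/3*(-12) = 7/3 + 4 = 19/3)
113 + 121*d(8) = 113 + 121*(19/3) = 113 + 2299/3 = 2638/3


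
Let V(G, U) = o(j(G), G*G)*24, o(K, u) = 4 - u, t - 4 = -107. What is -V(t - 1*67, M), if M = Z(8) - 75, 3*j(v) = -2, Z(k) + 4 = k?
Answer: 693504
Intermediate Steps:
t = -103 (t = 4 - 107 = -103)
Z(k) = -4 + k
j(v) = -⅔ (j(v) = (⅓)*(-2) = -⅔)
M = -71 (M = (-4 + 8) - 75 = 4 - 75 = -71)
V(G, U) = 96 - 24*G² (V(G, U) = (4 - G*G)*24 = (4 - G²)*24 = 96 - 24*G²)
-V(t - 1*67, M) = -(96 - 24*(-103 - 1*67)²) = -(96 - 24*(-103 - 67)²) = -(96 - 24*(-170)²) = -(96 - 24*28900) = -(96 - 693600) = -1*(-693504) = 693504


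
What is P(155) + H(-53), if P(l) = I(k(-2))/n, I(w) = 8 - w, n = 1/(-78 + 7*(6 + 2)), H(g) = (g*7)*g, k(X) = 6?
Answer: 19619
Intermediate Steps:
H(g) = 7*g² (H(g) = (7*g)*g = 7*g²)
n = -1/22 (n = 1/(-78 + 7*8) = 1/(-78 + 56) = 1/(-22) = -1/22 ≈ -0.045455)
P(l) = -44 (P(l) = (8 - 1*6)/(-1/22) = (8 - 6)*(-22) = 2*(-22) = -44)
P(155) + H(-53) = -44 + 7*(-53)² = -44 + 7*2809 = -44 + 19663 = 19619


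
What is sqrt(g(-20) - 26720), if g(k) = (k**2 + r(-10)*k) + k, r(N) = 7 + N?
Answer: 6*I*sqrt(730) ≈ 162.11*I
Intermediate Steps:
g(k) = k**2 - 2*k (g(k) = (k**2 + (7 - 10)*k) + k = (k**2 - 3*k) + k = k**2 - 2*k)
sqrt(g(-20) - 26720) = sqrt(-20*(-2 - 20) - 26720) = sqrt(-20*(-22) - 26720) = sqrt(440 - 26720) = sqrt(-26280) = 6*I*sqrt(730)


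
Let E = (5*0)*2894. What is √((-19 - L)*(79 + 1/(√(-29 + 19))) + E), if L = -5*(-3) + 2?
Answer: 3*√(-7900 + 10*I*√10)/5 ≈ 0.10673 + 53.329*I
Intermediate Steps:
L = 17 (L = 15 + 2 = 17)
E = 0 (E = 0*2894 = 0)
√((-19 - L)*(79 + 1/(√(-29 + 19))) + E) = √((-19 - 1*17)*(79 + 1/(√(-29 + 19))) + 0) = √((-19 - 17)*(79 + 1/(√(-10))) + 0) = √(-36*(79 + 1/(I*√10)) + 0) = √(-36*(79 - I*√10/10) + 0) = √((-2844 + 18*I*√10/5) + 0) = √(-2844 + 18*I*√10/5)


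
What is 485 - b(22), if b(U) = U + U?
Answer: 441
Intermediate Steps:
b(U) = 2*U
485 - b(22) = 485 - 2*22 = 485 - 1*44 = 485 - 44 = 441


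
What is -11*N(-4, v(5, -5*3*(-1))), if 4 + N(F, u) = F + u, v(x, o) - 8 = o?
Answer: -165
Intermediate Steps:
v(x, o) = 8 + o
N(F, u) = -4 + F + u (N(F, u) = -4 + (F + u) = -4 + F + u)
-11*N(-4, v(5, -5*3*(-1))) = -11*(-4 - 4 + (8 - 5*3*(-1))) = -11*(-4 - 4 + (8 - 15*(-1))) = -11*(-4 - 4 + (8 + 15)) = -11*(-4 - 4 + 23) = -11*15 = -165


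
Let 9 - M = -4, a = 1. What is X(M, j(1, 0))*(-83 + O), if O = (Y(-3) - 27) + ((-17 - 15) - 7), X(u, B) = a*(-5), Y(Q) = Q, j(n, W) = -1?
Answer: 760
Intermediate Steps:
M = 13 (M = 9 - 1*(-4) = 9 + 4 = 13)
X(u, B) = -5 (X(u, B) = 1*(-5) = -5)
O = -69 (O = (-3 - 27) + ((-17 - 15) - 7) = -30 + (-32 - 7) = -30 - 39 = -69)
X(M, j(1, 0))*(-83 + O) = -5*(-83 - 69) = -5*(-152) = 760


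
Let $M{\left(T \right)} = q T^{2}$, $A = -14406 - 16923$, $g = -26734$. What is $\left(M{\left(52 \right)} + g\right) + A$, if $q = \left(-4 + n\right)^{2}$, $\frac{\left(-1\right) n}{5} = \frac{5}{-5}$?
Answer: $-55359$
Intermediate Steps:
$n = 5$ ($n = - 5 \frac{5}{-5} = - 5 \cdot 5 \left(- \frac{1}{5}\right) = \left(-5\right) \left(-1\right) = 5$)
$q = 1$ ($q = \left(-4 + 5\right)^{2} = 1^{2} = 1$)
$A = -31329$ ($A = -14406 - 16923 = -31329$)
$M{\left(T \right)} = T^{2}$ ($M{\left(T \right)} = 1 T^{2} = T^{2}$)
$\left(M{\left(52 \right)} + g\right) + A = \left(52^{2} - 26734\right) - 31329 = \left(2704 - 26734\right) - 31329 = -24030 - 31329 = -55359$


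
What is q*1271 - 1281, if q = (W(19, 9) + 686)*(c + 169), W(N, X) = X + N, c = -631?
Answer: -419263509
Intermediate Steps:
W(N, X) = N + X
q = -329868 (q = ((19 + 9) + 686)*(-631 + 169) = (28 + 686)*(-462) = 714*(-462) = -329868)
q*1271 - 1281 = -329868*1271 - 1281 = -419262228 - 1281 = -419263509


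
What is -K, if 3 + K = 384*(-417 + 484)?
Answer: -25725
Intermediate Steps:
K = 25725 (K = -3 + 384*(-417 + 484) = -3 + 384*67 = -3 + 25728 = 25725)
-K = -1*25725 = -25725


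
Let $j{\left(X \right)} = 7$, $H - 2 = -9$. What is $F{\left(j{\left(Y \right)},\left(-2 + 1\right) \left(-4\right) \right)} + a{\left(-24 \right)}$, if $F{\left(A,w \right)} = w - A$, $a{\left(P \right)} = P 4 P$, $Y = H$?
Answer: $2301$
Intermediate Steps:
$H = -7$ ($H = 2 - 9 = -7$)
$Y = -7$
$a{\left(P \right)} = 4 P^{2}$ ($a{\left(P \right)} = 4 P P = 4 P^{2}$)
$F{\left(j{\left(Y \right)},\left(-2 + 1\right) \left(-4\right) \right)} + a{\left(-24 \right)} = \left(\left(-2 + 1\right) \left(-4\right) - 7\right) + 4 \left(-24\right)^{2} = \left(\left(-1\right) \left(-4\right) - 7\right) + 4 \cdot 576 = \left(4 - 7\right) + 2304 = -3 + 2304 = 2301$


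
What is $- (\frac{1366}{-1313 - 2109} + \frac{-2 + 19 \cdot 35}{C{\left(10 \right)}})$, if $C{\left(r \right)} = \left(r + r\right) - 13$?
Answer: $- \frac{1129612}{11977} \approx -94.315$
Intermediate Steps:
$C{\left(r \right)} = -13 + 2 r$ ($C{\left(r \right)} = 2 r - 13 = -13 + 2 r$)
$- (\frac{1366}{-1313 - 2109} + \frac{-2 + 19 \cdot 35}{C{\left(10 \right)}}) = - (\frac{1366}{-1313 - 2109} + \frac{-2 + 19 \cdot 35}{-13 + 2 \cdot 10}) = - (\frac{1366}{-3422} + \frac{-2 + 665}{-13 + 20}) = - (1366 \left(- \frac{1}{3422}\right) + \frac{663}{7}) = - (- \frac{683}{1711} + 663 \cdot \frac{1}{7}) = - (- \frac{683}{1711} + \frac{663}{7}) = \left(-1\right) \frac{1129612}{11977} = - \frac{1129612}{11977}$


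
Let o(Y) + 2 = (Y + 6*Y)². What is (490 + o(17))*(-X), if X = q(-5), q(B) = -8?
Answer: 117192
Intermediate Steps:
X = -8
o(Y) = -2 + 49*Y² (o(Y) = -2 + (Y + 6*Y)² = -2 + (7*Y)² = -2 + 49*Y²)
(490 + o(17))*(-X) = (490 + (-2 + 49*17²))*(-1*(-8)) = (490 + (-2 + 49*289))*8 = (490 + (-2 + 14161))*8 = (490 + 14159)*8 = 14649*8 = 117192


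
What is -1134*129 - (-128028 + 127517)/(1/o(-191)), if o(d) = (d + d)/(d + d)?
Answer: -145775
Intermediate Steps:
o(d) = 1 (o(d) = (2*d)/((2*d)) = (2*d)*(1/(2*d)) = 1)
-1134*129 - (-128028 + 127517)/(1/o(-191)) = -1134*129 - (-128028 + 127517)/(1/1) = -146286 - (-511)/1 = -146286 - (-511) = -146286 - 1*(-511) = -146286 + 511 = -145775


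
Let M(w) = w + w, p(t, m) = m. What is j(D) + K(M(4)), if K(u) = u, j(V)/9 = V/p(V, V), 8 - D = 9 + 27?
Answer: 17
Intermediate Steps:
D = -28 (D = 8 - (9 + 27) = 8 - 1*36 = 8 - 36 = -28)
M(w) = 2*w
j(V) = 9 (j(V) = 9*(V/V) = 9*1 = 9)
j(D) + K(M(4)) = 9 + 2*4 = 9 + 8 = 17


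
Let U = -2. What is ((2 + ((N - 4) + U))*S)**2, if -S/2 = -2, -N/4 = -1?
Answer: 0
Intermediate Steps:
N = 4 (N = -4*(-1) = 4)
S = 4 (S = -2*(-2) = 4)
((2 + ((N - 4) + U))*S)**2 = ((2 + ((4 - 4) - 2))*4)**2 = ((2 + (0 - 2))*4)**2 = ((2 - 2)*4)**2 = (0*4)**2 = 0**2 = 0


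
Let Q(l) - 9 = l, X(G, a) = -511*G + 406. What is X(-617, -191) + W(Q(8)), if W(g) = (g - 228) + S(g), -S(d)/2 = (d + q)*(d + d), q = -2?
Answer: 314462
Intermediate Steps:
S(d) = -4*d*(-2 + d) (S(d) = -2*(d - 2)*(d + d) = -2*(-2 + d)*2*d = -4*d*(-2 + d))
X(G, a) = 406 - 511*G
Q(l) = 9 + l
W(g) = -228 + g + 4*g*(2 - g) (W(g) = (g - 228) + 4*g*(2 - g) = (-228 + g) + 4*g*(2 - g) = -228 + g + 4*g*(2 - g))
X(-617, -191) + W(Q(8)) = (406 - 511*(-617)) + (-228 + (9 + 8) - 4*(9 + 8)*(-2 + (9 + 8))) = (406 + 315287) + (-228 + 17 - 4*17*(-2 + 17)) = 315693 + (-228 + 17 - 4*17*15) = 315693 + (-228 + 17 - 1020) = 315693 - 1231 = 314462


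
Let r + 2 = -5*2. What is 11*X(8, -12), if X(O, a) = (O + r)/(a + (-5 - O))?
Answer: 44/25 ≈ 1.7600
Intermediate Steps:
r = -12 (r = -2 - 5*2 = -2 - 10 = -12)
X(O, a) = (-12 + O)/(-5 + a - O) (X(O, a) = (O - 12)/(a + (-5 - O)) = (-12 + O)/(-5 + a - O))
11*X(8, -12) = 11*((12 - 1*8)/(5 + 8 - 1*(-12))) = 11*((12 - 8)/(5 + 8 + 12)) = 11*(4/25) = 44/25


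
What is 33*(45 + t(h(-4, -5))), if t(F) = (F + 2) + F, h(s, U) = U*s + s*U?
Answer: 4191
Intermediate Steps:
h(s, U) = 2*U*s (h(s, U) = U*s + U*s = 2*U*s)
t(F) = 2 + 2*F (t(F) = (2 + F) + F = 2 + 2*F)
33*(45 + t(h(-4, -5))) = 33*(45 + (2 + 2*(2*(-5)*(-4)))) = 33*(45 + (2 + 2*40)) = 33*(45 + (2 + 80)) = 33*(45 + 82) = 33*127 = 4191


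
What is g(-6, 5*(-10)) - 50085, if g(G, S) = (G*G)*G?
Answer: -50301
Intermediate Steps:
g(G, S) = G**3 (g(G, S) = G**2*G = G**3)
g(-6, 5*(-10)) - 50085 = (-6)**3 - 50085 = -216 - 50085 = -50301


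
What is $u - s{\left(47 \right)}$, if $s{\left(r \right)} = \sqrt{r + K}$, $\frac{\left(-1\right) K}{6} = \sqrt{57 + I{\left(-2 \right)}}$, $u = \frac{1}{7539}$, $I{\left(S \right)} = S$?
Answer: $\frac{1}{7539} - \sqrt{47 - 6 \sqrt{55}} \approx -1.5819$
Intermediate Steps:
$u = \frac{1}{7539} \approx 0.00013264$
$K = - 6 \sqrt{55}$ ($K = - 6 \sqrt{57 - 2} = - 6 \sqrt{55} \approx -44.497$)
$s{\left(r \right)} = \sqrt{r - 6 \sqrt{55}}$
$u - s{\left(47 \right)} = \frac{1}{7539} - \sqrt{47 - 6 \sqrt{55}}$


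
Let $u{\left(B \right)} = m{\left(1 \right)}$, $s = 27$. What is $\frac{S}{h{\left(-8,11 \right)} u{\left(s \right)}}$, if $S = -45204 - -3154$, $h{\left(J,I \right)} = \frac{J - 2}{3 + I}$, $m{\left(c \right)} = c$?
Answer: $58870$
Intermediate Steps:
$h{\left(J,I \right)} = \frac{-2 + J}{3 + I}$
$S = -42050$ ($S = -45204 + 3154 = -42050$)
$u{\left(B \right)} = 1$
$\frac{S}{h{\left(-8,11 \right)} u{\left(s \right)}} = - \frac{42050}{\frac{-2 - 8}{3 + 11} \cdot 1} = - \frac{42050}{\frac{1}{14} \left(-10\right) 1} = - \frac{42050}{\left(- \frac{5}{7}\right) 1} = - \frac{42050}{- \frac{5}{7}} = \left(-42050\right) \left(- \frac{7}{5}\right) = 58870$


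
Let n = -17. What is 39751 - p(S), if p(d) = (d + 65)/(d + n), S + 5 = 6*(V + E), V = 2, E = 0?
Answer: 198791/5 ≈ 39758.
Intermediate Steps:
S = 7 (S = -5 + 6*(2 + 0) = -5 + 6*2 = -5 + 12 = 7)
p(d) = (65 + d)/(-17 + d) (p(d) = (d + 65)/(d - 17) = (65 + d)/(-17 + d))
39751 - p(S) = 39751 - (65 + 7)/(-17 + 7) = 39751 - 72/(-10) = 39751 - (-1)*72/10 = 39751 - 1*(-36/5) = 39751 + 36/5 = 198791/5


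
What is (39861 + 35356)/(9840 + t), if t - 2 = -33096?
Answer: -75217/23254 ≈ -3.2346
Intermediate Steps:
t = -33094 (t = 2 - 33096 = -33094)
(39861 + 35356)/(9840 + t) = (39861 + 35356)/(9840 - 33094) = 75217/(-23254) = 75217*(-1/23254) = -75217/23254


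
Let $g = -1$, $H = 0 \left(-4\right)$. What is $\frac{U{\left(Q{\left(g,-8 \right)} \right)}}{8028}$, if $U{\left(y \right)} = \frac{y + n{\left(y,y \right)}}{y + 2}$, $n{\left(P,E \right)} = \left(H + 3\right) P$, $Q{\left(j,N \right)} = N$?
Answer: $\frac{4}{6021} \approx 0.00066434$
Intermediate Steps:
$H = 0$
$n{\left(P,E \right)} = 3 P$ ($n{\left(P,E \right)} = \left(0 + 3\right) P = 3 P$)
$U{\left(y \right)} = \frac{4 y}{2 + y}$ ($U{\left(y \right)} = \frac{y + 3 y}{y + 2} = \frac{4 y}{2 + y}$)
$\frac{U{\left(Q{\left(g,-8 \right)} \right)}}{8028} = \frac{4 \left(-8\right) \frac{1}{2 - 8}}{8028} = 4 \left(-8\right) \frac{1}{-6} \cdot \frac{1}{8028} = 4 \left(-8\right) \left(- \frac{1}{6}\right) \frac{1}{8028} = \frac{16}{3} \cdot \frac{1}{8028} = \frac{4}{6021}$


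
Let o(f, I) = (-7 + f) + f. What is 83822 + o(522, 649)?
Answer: 84859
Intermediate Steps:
o(f, I) = -7 + 2*f
83822 + o(522, 649) = 83822 + (-7 + 2*522) = 83822 + (-7 + 1044) = 83822 + 1037 = 84859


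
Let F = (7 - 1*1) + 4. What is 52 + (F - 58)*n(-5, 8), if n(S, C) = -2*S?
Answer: -428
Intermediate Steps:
F = 10 (F = (7 - 1) + 4 = 6 + 4 = 10)
52 + (F - 58)*n(-5, 8) = 52 + (10 - 58)*(-2*(-5)) = 52 - 48*10 = 52 - 480 = -428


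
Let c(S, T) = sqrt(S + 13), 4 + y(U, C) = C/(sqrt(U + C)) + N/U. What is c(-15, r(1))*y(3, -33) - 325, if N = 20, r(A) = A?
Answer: -325 - 11*sqrt(15)/5 + 8*I*sqrt(2)/3 ≈ -333.52 + 3.7712*I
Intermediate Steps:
y(U, C) = -4 + 20/U + C/sqrt(C + U) (y(U, C) = -4 + (C/(sqrt(U + C)) + 20/U) = -4 + (C/(sqrt(C + U)) + 20/U) = -4 + (C/sqrt(C + U) + 20/U) = -4 + (20/U + C/sqrt(C + U)) = -4 + 20/U + C/sqrt(C + U))
c(S, T) = sqrt(13 + S)
c(-15, r(1))*y(3, -33) - 325 = sqrt(13 - 15)*(-4 + 20/3 - 33/sqrt(-33 + 3)) - 325 = sqrt(-2)*(-4 + 20*(1/3) - (-11)*I*sqrt(30)/10) - 325 = (I*sqrt(2))*(-4 + 20/3 - (-11)*I*sqrt(30)/10) - 325 = (I*sqrt(2))*(-4 + 20/3 + 11*I*sqrt(30)/10) - 325 = (I*sqrt(2))*(8/3 + 11*I*sqrt(30)/10) - 325 = I*sqrt(2)*(8/3 + 11*I*sqrt(30)/10) - 325 = -325 + I*sqrt(2)*(8/3 + 11*I*sqrt(30)/10)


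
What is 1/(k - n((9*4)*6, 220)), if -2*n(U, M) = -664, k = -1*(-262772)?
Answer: 1/262440 ≈ 3.8104e-6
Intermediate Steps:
k = 262772
n(U, M) = 332 (n(U, M) = -½*(-664) = 332)
1/(k - n((9*4)*6, 220)) = 1/(262772 - 1*332) = 1/(262772 - 332) = 1/262440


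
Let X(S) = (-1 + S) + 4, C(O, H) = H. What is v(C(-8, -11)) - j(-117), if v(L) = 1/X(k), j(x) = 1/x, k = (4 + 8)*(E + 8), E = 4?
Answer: 88/5733 ≈ 0.015350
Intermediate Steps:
k = 144 (k = (4 + 8)*(4 + 8) = 12*12 = 144)
X(S) = 3 + S
v(L) = 1/147 (v(L) = 1/(3 + 144) = 1/147)
v(C(-8, -11)) - j(-117) = 1/147 - 1/(-117) = 1/147 - 1*(-1/117) = 1/147 + 1/117 = 88/5733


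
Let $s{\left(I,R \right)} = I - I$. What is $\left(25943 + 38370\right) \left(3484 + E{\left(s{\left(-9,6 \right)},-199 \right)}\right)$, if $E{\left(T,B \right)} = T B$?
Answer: $224066492$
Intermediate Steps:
$s{\left(I,R \right)} = 0$
$E{\left(T,B \right)} = B T$
$\left(25943 + 38370\right) \left(3484 + E{\left(s{\left(-9,6 \right)},-199 \right)}\right) = \left(25943 + 38370\right) \left(3484 - 0\right) = 64313 \left(3484 + 0\right) = 64313 \cdot 3484 = 224066492$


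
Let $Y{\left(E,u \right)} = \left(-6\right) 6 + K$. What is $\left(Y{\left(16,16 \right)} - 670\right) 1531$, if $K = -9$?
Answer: $-1094665$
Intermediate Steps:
$Y{\left(E,u \right)} = -45$ ($Y{\left(E,u \right)} = \left(-6\right) 6 - 9 = -36 - 9 = -45$)
$\left(Y{\left(16,16 \right)} - 670\right) 1531 = \left(-45 - 670\right) 1531 = \left(-715\right) 1531 = -1094665$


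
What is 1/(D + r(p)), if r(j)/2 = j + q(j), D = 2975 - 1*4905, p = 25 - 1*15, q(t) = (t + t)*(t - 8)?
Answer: -1/1830 ≈ -0.00054645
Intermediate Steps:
q(t) = 2*t*(-8 + t) (q(t) = (2*t)*(-8 + t) = 2*t*(-8 + t))
p = 10 (p = 25 - 15 = 10)
D = -1930 (D = 2975 - 4905 = -1930)
r(j) = 2*j + 4*j*(-8 + j) (r(j) = 2*(j + 2*j*(-8 + j)) = 2*j + 4*j*(-8 + j))
1/(D + r(p)) = 1/(-1930 + 2*10*(-15 + 2*10)) = 1/(-1930 + 2*10*(-15 + 20)) = 1/(-1930 + 2*10*5) = 1/(-1930 + 100) = 1/(-1830) = -1/1830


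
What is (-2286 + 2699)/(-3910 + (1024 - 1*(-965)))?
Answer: -413/1921 ≈ -0.21499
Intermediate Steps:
(-2286 + 2699)/(-3910 + (1024 - 1*(-965))) = 413/(-3910 + (1024 + 965)) = 413/(-3910 + 1989) = 413/(-1921) = 413*(-1/1921) = -413/1921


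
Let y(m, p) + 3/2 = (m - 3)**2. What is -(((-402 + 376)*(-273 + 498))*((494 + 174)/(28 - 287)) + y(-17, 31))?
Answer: -8022023/518 ≈ -15487.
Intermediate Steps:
y(m, p) = -3/2 + (-3 + m)**2 (y(m, p) = -3/2 + (m - 3)**2 = -3/2 + (-3 + m)**2)
-(((-402 + 376)*(-273 + 498))*((494 + 174)/(28 - 287)) + y(-17, 31)) = -(((-402 + 376)*(-273 + 498))*((494 + 174)/(28 - 287)) + (-3/2 + (-3 - 17)**2)) = -((-26*225)*(668/(-259)) + (-3/2 + (-20)**2)) = -(-3907800*(-1)/259 + (-3/2 + 400)) = -(-5850*(-668/259) + 797/2) = -(3907800/259 + 797/2) = -1*8022023/518 = -8022023/518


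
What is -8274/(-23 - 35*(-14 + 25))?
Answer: 1379/68 ≈ 20.279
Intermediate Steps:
-8274/(-23 - 35*(-14 + 25)) = -8274/(-23 - 35*11) = -8274/(-23 - 385) = -8274/(-408) = -8274*(-1/408) = 1379/68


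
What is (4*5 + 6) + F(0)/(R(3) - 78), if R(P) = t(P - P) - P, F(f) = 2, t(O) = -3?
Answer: 1091/42 ≈ 25.976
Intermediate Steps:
R(P) = -3 - P
(4*5 + 6) + F(0)/(R(3) - 78) = (4*5 + 6) + 2/((-3 - 1*3) - 78) = (20 + 6) + 2/((-3 - 3) - 78) = 26 + 2/(-6 - 78) = 26 + 2/(-84) = 26 - 1/84*2 = 26 - 1/42 = 1091/42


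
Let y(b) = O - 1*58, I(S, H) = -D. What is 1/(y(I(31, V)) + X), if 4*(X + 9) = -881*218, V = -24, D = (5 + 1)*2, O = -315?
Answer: -2/96793 ≈ -2.0663e-5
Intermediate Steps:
D = 12 (D = 6*2 = 12)
I(S, H) = -12 (I(S, H) = -1*12 = -12)
y(b) = -373 (y(b) = -315 - 1*58 = -315 - 58 = -373)
X = -96047/2 (X = -9 + (-881*218)/4 = -9 + (¼)*(-192058) = -9 - 96029/2 = -96047/2 ≈ -48024.)
1/(y(I(31, V)) + X) = 1/(-373 - 96047/2) = 1/(-96793/2) = -2/96793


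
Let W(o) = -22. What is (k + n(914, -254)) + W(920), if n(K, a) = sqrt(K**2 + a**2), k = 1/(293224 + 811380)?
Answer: -24301287/1104604 + 2*sqrt(224978) ≈ 926.64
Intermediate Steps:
k = 1/1104604 ≈ 9.0530e-7
(k + n(914, -254)) + W(920) = (1/1104604 + sqrt(914**2 + (-254)**2)) - 22 = (1/1104604 + sqrt(835396 + 64516)) - 22 = (1/1104604 + sqrt(899912)) - 22 = (1/1104604 + 2*sqrt(224978)) - 22 = -24301287/1104604 + 2*sqrt(224978)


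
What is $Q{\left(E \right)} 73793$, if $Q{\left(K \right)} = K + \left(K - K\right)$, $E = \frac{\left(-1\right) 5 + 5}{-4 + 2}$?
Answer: $0$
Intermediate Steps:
$E = 0$ ($E = \frac{-5 + 5}{-2} = 0 \left(- \frac{1}{2}\right) = 0$)
$Q{\left(K \right)} = K$ ($Q{\left(K \right)} = K + 0 = K$)
$Q{\left(E \right)} 73793 = 0 \cdot 73793 = 0$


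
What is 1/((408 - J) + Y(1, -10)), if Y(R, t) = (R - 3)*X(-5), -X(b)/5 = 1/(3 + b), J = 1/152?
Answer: 152/61255 ≈ 0.0024814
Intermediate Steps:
J = 1/152 ≈ 0.0065789
X(b) = -5/(3 + b)
Y(R, t) = -15/2 + 5*R/2 (Y(R, t) = (R - 3)*(-5/(3 - 5)) = (-3 + R)*(-5/(-2)) = (-3 + R)*(-5*(-½)) = (-3 + R)*(5/2) = -15/2 + 5*R/2)
1/((408 - J) + Y(1, -10)) = 1/((408 - 1*1/152) + (-15/2 + (5/2)*1)) = 1/((408 - 1/152) + (-15/2 + 5/2)) = 1/(62015/152 - 5) = 1/(61255/152) = 152/61255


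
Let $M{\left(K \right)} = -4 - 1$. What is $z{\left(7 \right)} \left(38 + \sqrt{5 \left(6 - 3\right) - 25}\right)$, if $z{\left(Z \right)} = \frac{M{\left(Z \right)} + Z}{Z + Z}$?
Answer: $\frac{38}{7} + \frac{i \sqrt{10}}{7} \approx 5.4286 + 0.45175 i$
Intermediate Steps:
$M{\left(K \right)} = -5$ ($M{\left(K \right)} = -4 - 1 = -5$)
$z{\left(Z \right)} = \frac{-5 + Z}{2 Z}$ ($z{\left(Z \right)} = \frac{-5 + Z}{Z + Z} = \frac{-5 + Z}{2 Z}$)
$z{\left(7 \right)} \left(38 + \sqrt{5 \left(6 - 3\right) - 25}\right) = \frac{-5 + 7}{2 \cdot 7} \left(38 + \sqrt{5 \left(6 - 3\right) - 25}\right) = \frac{1}{2} \cdot \frac{1}{7} \cdot 2 \left(38 + \sqrt{5 \cdot 3 - 25}\right) = \frac{38 + \sqrt{15 - 25}}{7} = \frac{38 + \sqrt{-10}}{7} = \frac{38 + i \sqrt{10}}{7} = \frac{38}{7} + \frac{i \sqrt{10}}{7}$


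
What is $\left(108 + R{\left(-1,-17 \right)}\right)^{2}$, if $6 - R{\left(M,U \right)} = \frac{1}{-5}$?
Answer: $\frac{326041}{25} \approx 13042.0$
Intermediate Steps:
$R{\left(M,U \right)} = \frac{31}{5}$ ($R{\left(M,U \right)} = 6 - \frac{1}{-5} = 6 - - \frac{1}{5} = 6 + \frac{1}{5} = \frac{31}{5}$)
$\left(108 + R{\left(-1,-17 \right)}\right)^{2} = \left(108 + \frac{31}{5}\right)^{2} = \left(\frac{571}{5}\right)^{2} = \frac{326041}{25}$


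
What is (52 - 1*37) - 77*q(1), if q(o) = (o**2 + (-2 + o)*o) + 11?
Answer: -832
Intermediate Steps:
q(o) = 11 + o**2 + o*(-2 + o) (q(o) = (o**2 + o*(-2 + o)) + 11 = 11 + o**2 + o*(-2 + o))
(52 - 1*37) - 77*q(1) = (52 - 1*37) - 77*(11 - 2*1 + 2*1**2) = (52 - 37) - 77*(11 - 2 + 2*1) = 15 - 77*(11 - 2 + 2) = 15 - 77*11 = 15 - 847 = -832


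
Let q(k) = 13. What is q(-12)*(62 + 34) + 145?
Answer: 1393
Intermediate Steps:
q(-12)*(62 + 34) + 145 = 13*(62 + 34) + 145 = 13*96 + 145 = 1248 + 145 = 1393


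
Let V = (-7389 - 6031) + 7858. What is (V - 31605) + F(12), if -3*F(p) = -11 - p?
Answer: -111478/3 ≈ -37159.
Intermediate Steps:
F(p) = 11/3 + p/3 (F(p) = -(-11 - p)/3 = 11/3 + p/3)
V = -5562 (V = -13420 + 7858 = -5562)
(V - 31605) + F(12) = (-5562 - 31605) + (11/3 + (1/3)*12) = -37167 + (11/3 + 4) = -37167 + 23/3 = -111478/3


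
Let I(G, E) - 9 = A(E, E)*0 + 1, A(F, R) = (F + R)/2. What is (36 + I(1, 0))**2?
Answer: 2116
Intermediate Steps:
A(F, R) = F/2 + R/2 (A(F, R) = (F + R)*(1/2) = F/2 + R/2)
I(G, E) = 10 (I(G, E) = 9 + ((E/2 + E/2)*0 + 1) = 9 + (E*0 + 1) = 9 + (0 + 1) = 9 + 1 = 10)
(36 + I(1, 0))**2 = (36 + 10)**2 = 46**2 = 2116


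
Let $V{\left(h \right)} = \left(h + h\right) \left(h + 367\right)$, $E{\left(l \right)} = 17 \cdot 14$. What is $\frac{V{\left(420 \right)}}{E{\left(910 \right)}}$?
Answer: $\frac{47220}{17} \approx 2777.6$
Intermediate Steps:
$E{\left(l \right)} = 238$
$V{\left(h \right)} = 2 h \left(367 + h\right)$
$\frac{V{\left(420 \right)}}{E{\left(910 \right)}} = \frac{2 \cdot 420 \left(367 + 420\right)}{238} = 2 \cdot 420 \cdot 787 \cdot \frac{1}{238} = 661080 \cdot \frac{1}{238} = \frac{47220}{17}$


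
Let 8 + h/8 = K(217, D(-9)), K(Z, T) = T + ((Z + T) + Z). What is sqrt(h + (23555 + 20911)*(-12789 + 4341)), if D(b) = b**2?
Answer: 4*I*sqrt(23477754) ≈ 19382.0*I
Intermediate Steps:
K(Z, T) = 2*T + 2*Z (K(Z, T) = T + ((T + Z) + Z) = T + (T + 2*Z) = 2*T + 2*Z)
h = 4704 (h = -64 + 8*(2*(-9)**2 + 2*217) = -64 + 8*(2*81 + 434) = -64 + 8*(162 + 434) = -64 + 8*596 = -64 + 4768 = 4704)
sqrt(h + (23555 + 20911)*(-12789 + 4341)) = sqrt(4704 + (23555 + 20911)*(-12789 + 4341)) = sqrt(4704 + 44466*(-8448)) = sqrt(4704 - 375648768) = sqrt(-375644064) = 4*I*sqrt(23477754)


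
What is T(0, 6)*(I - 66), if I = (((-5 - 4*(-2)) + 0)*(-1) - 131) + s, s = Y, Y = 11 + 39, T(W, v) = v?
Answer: -900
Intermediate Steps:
Y = 50
s = 50
I = -84 (I = (((-5 - 4*(-2)) + 0)*(-1) - 131) + 50 = (((-5 + 8) + 0)*(-1) - 131) + 50 = ((3 + 0)*(-1) - 131) + 50 = (3*(-1) - 131) + 50 = (-3 - 131) + 50 = -134 + 50 = -84)
T(0, 6)*(I - 66) = 6*(-84 - 66) = 6*(-150) = -900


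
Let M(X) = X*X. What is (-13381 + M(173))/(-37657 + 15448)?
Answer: -5516/7403 ≈ -0.74510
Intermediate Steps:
M(X) = X²
(-13381 + M(173))/(-37657 + 15448) = (-13381 + 173²)/(-37657 + 15448) = (-13381 + 29929)/(-22209) = 16548*(-1/22209) = -5516/7403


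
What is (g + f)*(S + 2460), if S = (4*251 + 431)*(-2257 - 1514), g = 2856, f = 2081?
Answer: -26703862725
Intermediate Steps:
S = -5411385 (S = (1004 + 431)*(-3771) = 1435*(-3771) = -5411385)
(g + f)*(S + 2460) = (2856 + 2081)*(-5411385 + 2460) = 4937*(-5408925) = -26703862725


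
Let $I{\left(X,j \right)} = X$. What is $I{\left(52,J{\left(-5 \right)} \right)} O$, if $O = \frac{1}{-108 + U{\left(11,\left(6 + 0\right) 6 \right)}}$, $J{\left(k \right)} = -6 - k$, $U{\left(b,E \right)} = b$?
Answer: $- \frac{52}{97} \approx -0.53608$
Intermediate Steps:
$O = - \frac{1}{97}$ ($O = \frac{1}{-108 + 11} = \frac{1}{-97} = - \frac{1}{97} \approx -0.010309$)
$I{\left(52,J{\left(-5 \right)} \right)} O = 52 \left(- \frac{1}{97}\right) = - \frac{52}{97}$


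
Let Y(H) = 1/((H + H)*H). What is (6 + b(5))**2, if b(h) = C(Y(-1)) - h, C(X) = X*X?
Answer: 25/16 ≈ 1.5625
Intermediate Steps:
Y(H) = 1/(2*H**2) (Y(H) = 1/(((2*H))*H) = (1/(2*H))/H = 1/(2*H**2))
C(X) = X**2
b(h) = 1/4 - h (b(h) = ((1/2)/(-1)**2)**2 - h = ((1/2)*1)**2 - h = (1/2)**2 - h = 1/4 - h)
(6 + b(5))**2 = (6 + (1/4 - 1*5))**2 = (6 + (1/4 - 5))**2 = (6 - 19/4)**2 = (5/4)**2 = 25/16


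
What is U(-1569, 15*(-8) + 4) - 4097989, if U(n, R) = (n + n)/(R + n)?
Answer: -6905108327/1685 ≈ -4.0980e+6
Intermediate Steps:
U(n, R) = 2*n/(R + n) (U(n, R) = (2*n)/(R + n) = 2*n/(R + n))
U(-1569, 15*(-8) + 4) - 4097989 = 2*(-1569)/((15*(-8) + 4) - 1569) - 4097989 = 2*(-1569)/((-120 + 4) - 1569) - 4097989 = 2*(-1569)/(-116 - 1569) - 4097989 = 2*(-1569)/(-1685) - 4097989 = 2*(-1569)*(-1/1685) - 4097989 = 3138/1685 - 4097989 = -6905108327/1685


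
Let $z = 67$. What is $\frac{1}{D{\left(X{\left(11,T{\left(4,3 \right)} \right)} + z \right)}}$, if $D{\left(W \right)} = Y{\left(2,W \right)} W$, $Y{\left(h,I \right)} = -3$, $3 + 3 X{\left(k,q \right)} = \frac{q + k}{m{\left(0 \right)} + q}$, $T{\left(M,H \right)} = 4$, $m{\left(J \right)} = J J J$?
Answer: $- \frac{4}{807} \approx -0.0049566$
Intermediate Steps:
$m{\left(J \right)} = J^{3}$ ($m{\left(J \right)} = J^{2} J = J^{3}$)
$X{\left(k,q \right)} = -1 + \frac{k + q}{3 q}$ ($X{\left(k,q \right)} = -1 + \frac{\left(q + k\right) \frac{1}{0^{3} + q}}{3} = -1 + \frac{\left(k + q\right) \frac{1}{0 + q}}{3} = -1 + \frac{\left(k + q\right) \frac{1}{q}}{3} = -1 + \frac{\frac{1}{q} \left(k + q\right)}{3} = -1 + \frac{k + q}{3 q}$)
$D{\left(W \right)} = - 3 W$
$\frac{1}{D{\left(X{\left(11,T{\left(4,3 \right)} \right)} + z \right)}} = \frac{1}{\left(-3\right) \left(\frac{11 - 8}{3 \cdot 4} + 67\right)} = \frac{1}{\left(-3\right) \left(\frac{1}{3} \cdot \frac{1}{4} \left(11 - 8\right) + 67\right)} = \frac{1}{\left(-3\right) \left(\frac{1}{3} \cdot \frac{1}{4} \cdot 3 + 67\right)} = \frac{1}{\left(-3\right) \left(\frac{1}{4} + 67\right)} = \frac{1}{\left(-3\right) \frac{269}{4}} = \frac{1}{- \frac{807}{4}} = - \frac{4}{807}$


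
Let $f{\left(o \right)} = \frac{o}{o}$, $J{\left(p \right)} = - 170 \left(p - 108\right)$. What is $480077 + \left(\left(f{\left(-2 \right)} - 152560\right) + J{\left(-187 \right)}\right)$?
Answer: $377668$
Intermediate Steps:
$J{\left(p \right)} = 18360 - 170 p$ ($J{\left(p \right)} = - 170 \left(-108 + p\right) = 18360 - 170 p$)
$f{\left(o \right)} = 1$
$480077 + \left(\left(f{\left(-2 \right)} - 152560\right) + J{\left(-187 \right)}\right) = 480077 + \left(\left(1 - 152560\right) + \left(18360 - -31790\right)\right) = 480077 + \left(-152559 + \left(18360 + 31790\right)\right) = 480077 + \left(-152559 + 50150\right) = 480077 - 102409 = 377668$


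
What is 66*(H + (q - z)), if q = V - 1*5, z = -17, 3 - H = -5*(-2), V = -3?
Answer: 132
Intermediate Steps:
H = -7 (H = 3 - (-5)*(-2) = 3 - 1*10 = 3 - 10 = -7)
q = -8 (q = -3 - 1*5 = -3 - 5 = -8)
66*(H + (q - z)) = 66*(-7 + (-8 - 1*(-17))) = 66*(-7 + (-8 + 17)) = 66*(-7 + 9) = 66*2 = 132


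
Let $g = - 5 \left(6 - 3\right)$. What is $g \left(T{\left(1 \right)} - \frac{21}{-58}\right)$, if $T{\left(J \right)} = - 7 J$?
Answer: $\frac{5775}{58} \approx 99.569$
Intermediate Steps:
$g = -15$ ($g = \left(-5\right) 3 = -15$)
$g \left(T{\left(1 \right)} - \frac{21}{-58}\right) = - 15 \left(\left(-7\right) 1 - \frac{21}{-58}\right) = - 15 \left(-7 - - \frac{21}{58}\right) = - 15 \left(-7 + \frac{21}{58}\right) = \left(-15\right) \left(- \frac{385}{58}\right) = \frac{5775}{58}$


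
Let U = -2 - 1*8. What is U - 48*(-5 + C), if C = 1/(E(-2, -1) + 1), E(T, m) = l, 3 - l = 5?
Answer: 278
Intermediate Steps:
l = -2 (l = 3 - 1*5 = 3 - 5 = -2)
E(T, m) = -2
C = -1 (C = 1/(-2 + 1) = 1/(-1) = -1)
U = -10 (U = -2 - 8 = -10)
U - 48*(-5 + C) = -10 - 48*(-5 - 1) = -10 - 48*(-6) = -10 - 12*(-24) = -10 + 288 = 278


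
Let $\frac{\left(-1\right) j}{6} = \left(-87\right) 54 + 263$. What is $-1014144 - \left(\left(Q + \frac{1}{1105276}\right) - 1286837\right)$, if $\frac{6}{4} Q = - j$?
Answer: $\frac{321008624507}{1105276} \approx 2.9043 \cdot 10^{5}$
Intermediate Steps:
$j = 26610$ ($j = - 6 \left(\left(-87\right) 54 + 263\right) = - 6 \left(-4698 + 263\right) = \left(-6\right) \left(-4435\right) = 26610$)
$Q = -17740$ ($Q = \frac{2 \left(\left(-1\right) 26610\right)}{3} = \frac{2}{3} \left(-26610\right) = -17740$)
$-1014144 - \left(\left(Q + \frac{1}{1105276}\right) - 1286837\right) = -1014144 - \left(\left(-17740 + \frac{1}{1105276}\right) - 1286837\right) = -1014144 - \left(- \frac{19607596239}{1105276} - 1286837\right) = -1014144 - - \frac{1441917648251}{1105276} = -1014144 + \frac{1441917648251}{1105276} = \frac{321008624507}{1105276}$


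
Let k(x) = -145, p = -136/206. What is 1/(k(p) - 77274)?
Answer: -1/77419 ≈ -1.2917e-5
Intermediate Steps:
p = -68/103 (p = -136*1/206 = -68/103 ≈ -0.66019)
1/(k(p) - 77274) = 1/(-145 - 77274) = 1/(-77419) = -1/77419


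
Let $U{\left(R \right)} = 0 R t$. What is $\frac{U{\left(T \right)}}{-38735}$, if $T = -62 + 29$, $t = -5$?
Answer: $0$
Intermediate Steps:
$T = -33$
$U{\left(R \right)} = 0$ ($U{\left(R \right)} = 0 R \left(-5\right) = 0 \left(-5\right) = 0$)
$\frac{U{\left(T \right)}}{-38735} = \frac{0}{-38735} = 0 \left(- \frac{1}{38735}\right) = 0$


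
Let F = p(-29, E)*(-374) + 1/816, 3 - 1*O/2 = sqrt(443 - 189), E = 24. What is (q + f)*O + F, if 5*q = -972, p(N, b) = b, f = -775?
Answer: -60352987/4080 + 9694*sqrt(254)/5 ≈ 16107.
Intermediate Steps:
q = -972/5 (q = (1/5)*(-972) = -972/5 ≈ -194.40)
O = 6 - 2*sqrt(254) (O = 6 - 2*sqrt(443 - 189) = 6 - 2*sqrt(254) ≈ -25.875)
F = -7324415/816 (F = 24*(-374) + 1/816 = -8976 + 1/816 = -7324415/816 ≈ -8976.0)
(q + f)*O + F = (-972/5 - 775)*(6 - 2*sqrt(254)) - 7324415/816 = -4847*(6 - 2*sqrt(254))/5 - 7324415/816 = (-29082/5 + 9694*sqrt(254)/5) - 7324415/816 = -60352987/4080 + 9694*sqrt(254)/5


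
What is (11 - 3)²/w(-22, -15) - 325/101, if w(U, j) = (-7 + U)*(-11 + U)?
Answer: -304561/96657 ≈ -3.1509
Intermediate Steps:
w(U, j) = (-11 + U)*(-7 + U)
(11 - 3)²/w(-22, -15) - 325/101 = (11 - 3)²/(77 + (-22)² - 18*(-22)) - 325/101 = 8²/(77 + 484 + 396) - 325*1/101 = 64/957 - 325/101 = -304561/96657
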